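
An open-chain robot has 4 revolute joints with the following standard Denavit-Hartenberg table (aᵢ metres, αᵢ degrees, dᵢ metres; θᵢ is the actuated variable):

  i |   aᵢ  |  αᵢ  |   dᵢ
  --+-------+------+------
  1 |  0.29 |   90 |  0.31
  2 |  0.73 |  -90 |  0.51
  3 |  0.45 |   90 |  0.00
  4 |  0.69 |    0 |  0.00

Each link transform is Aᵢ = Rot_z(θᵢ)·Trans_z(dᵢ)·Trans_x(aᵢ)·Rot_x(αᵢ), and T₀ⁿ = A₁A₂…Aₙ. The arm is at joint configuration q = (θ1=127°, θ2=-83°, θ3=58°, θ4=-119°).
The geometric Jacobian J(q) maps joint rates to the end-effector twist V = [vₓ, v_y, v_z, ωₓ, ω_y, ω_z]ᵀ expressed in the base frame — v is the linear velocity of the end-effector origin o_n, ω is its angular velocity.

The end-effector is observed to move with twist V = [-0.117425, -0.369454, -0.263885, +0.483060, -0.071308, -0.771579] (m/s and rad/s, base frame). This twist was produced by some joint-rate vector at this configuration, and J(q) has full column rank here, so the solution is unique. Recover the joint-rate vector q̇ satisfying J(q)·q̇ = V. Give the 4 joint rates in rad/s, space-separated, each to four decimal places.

-0.2470 0.0440 -0.4090 0.5640

o_n = [0.4570, 0.0782, -0.5488]
J₁: ẑ×o_n = [-0.0782, 0.4570, 0.0000], ω = ẑ
J2: z=[0.7986, 0.6018, 0.0000] o=[-0.1745, 0.2316, 0.3100] → [-0.5169, 0.6859, -0.5026, 0.7986, 0.6018, 0.0000]
J3: z=[-0.5973, 0.7927, 0.1219] o=[0.1792, 0.6096, -0.4146] → [-0.0417, -0.0464, 0.0972, -0.5973, 0.7927, 0.1219]
J4: z=[0.3610, 0.4015, -0.8417] o=[-0.1430, 0.4031, -0.6512] → [-0.2324, -0.5420, -0.3582, 0.3610, 0.4015, -0.8417]
q̇ = J⁺·V = [-0.2470, 0.0440, -0.4090, 0.5640]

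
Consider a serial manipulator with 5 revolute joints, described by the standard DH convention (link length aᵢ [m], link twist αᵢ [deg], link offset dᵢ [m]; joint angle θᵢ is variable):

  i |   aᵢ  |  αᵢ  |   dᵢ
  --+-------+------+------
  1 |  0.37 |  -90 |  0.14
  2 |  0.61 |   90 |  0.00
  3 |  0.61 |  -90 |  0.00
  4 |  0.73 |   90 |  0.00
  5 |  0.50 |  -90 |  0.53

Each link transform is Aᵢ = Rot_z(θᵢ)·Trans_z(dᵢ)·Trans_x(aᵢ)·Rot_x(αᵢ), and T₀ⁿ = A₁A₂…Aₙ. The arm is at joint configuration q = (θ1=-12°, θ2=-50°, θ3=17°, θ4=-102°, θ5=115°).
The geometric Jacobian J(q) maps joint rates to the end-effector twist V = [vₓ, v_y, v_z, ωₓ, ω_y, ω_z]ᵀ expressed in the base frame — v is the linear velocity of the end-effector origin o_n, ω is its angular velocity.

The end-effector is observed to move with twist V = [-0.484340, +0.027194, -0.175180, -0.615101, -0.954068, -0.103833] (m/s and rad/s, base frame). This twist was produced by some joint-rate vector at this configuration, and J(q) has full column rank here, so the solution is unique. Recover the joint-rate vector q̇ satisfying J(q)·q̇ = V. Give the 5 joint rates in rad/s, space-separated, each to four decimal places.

o_n = [0.4439, 0.3438, 0.7492]
J₁: ẑ×o_n = [-0.3438, 0.4439, 0.0000], ω = ẑ
J2: z=[0.2079, 0.9781, 0.0000] o=[0.3619, -0.0769, 0.1400] → [0.5959, -0.1267, 0.0073, 0.2079, 0.9781, 0.0000]
J3: z=[-0.7493, 0.1593, 0.6428] o=[0.7454, -0.1584, 0.6073] → [-0.3003, -0.0875, -0.3283, -0.7493, 0.1593, 0.6428]
J4: z=[0.0150, 0.9745, -0.2240] o=[1.1493, -0.0620, 1.0542] → [-0.2063, 0.1626, 0.6935, 0.0150, 0.9745, -0.2240]
J5: z=[-0.4918, -0.1878, -0.8502] o=[0.5138, 0.0278, 1.4020] → [0.3913, -0.2616, -0.1686, -0.4918, -0.1878, -0.8502]
q̇ = J⁺·V = [0.1290, -0.9200, 0.2570, -0.0070, 0.4700]

0.1290 -0.9200 0.2570 -0.0070 0.4700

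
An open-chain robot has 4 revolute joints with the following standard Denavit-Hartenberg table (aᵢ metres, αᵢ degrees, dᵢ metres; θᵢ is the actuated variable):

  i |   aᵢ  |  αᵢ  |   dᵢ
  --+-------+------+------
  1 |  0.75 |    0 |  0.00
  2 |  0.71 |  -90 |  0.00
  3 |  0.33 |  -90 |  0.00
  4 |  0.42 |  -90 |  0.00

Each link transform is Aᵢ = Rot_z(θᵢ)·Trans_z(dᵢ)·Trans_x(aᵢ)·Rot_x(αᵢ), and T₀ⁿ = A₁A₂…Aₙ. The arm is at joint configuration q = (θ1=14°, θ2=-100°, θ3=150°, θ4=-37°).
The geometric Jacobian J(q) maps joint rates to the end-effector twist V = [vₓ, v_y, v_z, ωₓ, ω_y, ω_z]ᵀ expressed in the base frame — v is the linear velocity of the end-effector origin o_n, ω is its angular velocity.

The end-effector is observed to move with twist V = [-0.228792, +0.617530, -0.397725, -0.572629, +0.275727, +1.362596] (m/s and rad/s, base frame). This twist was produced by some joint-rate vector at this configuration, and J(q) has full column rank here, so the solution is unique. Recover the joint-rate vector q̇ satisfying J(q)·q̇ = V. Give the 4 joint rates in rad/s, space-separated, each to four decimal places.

o_n = [0.9892, 0.0657, -0.3327]
J₁: ẑ×o_n = [-0.0657, 0.9892, 0.0000], ω = ẑ
J2: z=[0.0000, 0.0000, 1.0000] o=[0.7277, 0.1814, 0.0000] → [0.1158, 0.2615, -0.0000, 0.0000, 0.0000, 1.0000]
J3: z=[0.9976, 0.0698, 0.0000] o=[0.7772, -0.5268, 0.0000] → [-0.0232, 0.3319, 0.5763, 0.9976, 0.0698, 0.0000]
J4: z=[-0.0349, 0.4988, 0.8660] o=[0.7573, -0.2417, -0.1650] → [-0.3499, 0.1950, -0.1264, -0.0349, 0.4988, 0.8660]
q̇ = J⁺·V = [0.6380, 0.1790, -0.5520, 0.6300]

0.6380 0.1790 -0.5520 0.6300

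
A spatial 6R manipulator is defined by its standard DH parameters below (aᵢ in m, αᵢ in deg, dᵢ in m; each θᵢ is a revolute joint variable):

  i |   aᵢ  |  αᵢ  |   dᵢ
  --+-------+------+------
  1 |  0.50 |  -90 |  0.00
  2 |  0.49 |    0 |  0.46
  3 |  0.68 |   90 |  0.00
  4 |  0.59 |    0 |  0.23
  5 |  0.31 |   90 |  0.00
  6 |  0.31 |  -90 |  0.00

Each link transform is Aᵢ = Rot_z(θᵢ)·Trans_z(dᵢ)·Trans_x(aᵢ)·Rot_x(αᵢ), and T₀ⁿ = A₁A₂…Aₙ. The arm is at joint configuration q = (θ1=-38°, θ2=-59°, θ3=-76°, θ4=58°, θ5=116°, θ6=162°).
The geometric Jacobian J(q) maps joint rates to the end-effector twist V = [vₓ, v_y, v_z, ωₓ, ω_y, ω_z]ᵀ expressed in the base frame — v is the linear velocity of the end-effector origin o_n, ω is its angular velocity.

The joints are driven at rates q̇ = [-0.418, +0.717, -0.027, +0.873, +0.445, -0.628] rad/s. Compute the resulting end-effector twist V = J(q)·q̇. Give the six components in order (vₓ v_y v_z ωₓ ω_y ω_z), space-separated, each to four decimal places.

1.1827 -0.5051 -0.0286 -0.6575 0.5968 -1.3964

o_n = [0.4589, 0.8622, 0.8809]
J₁: ẑ×o_n = [-0.8622, 0.4589, 0.0000], ω = ẑ
J2: z=[0.6157, 0.7880, 0.0000] o=[0.3940, -0.3078, 0.0000] → [0.6941, -0.5423, 0.6692, 0.6157, 0.7880, 0.0000]
J3: z=[0.6157, 0.7880, 0.0000] o=[0.8761, -0.1007, 0.4200] → [0.3632, -0.2837, 0.9216, 0.6157, 0.7880, 0.0000]
J4: z=[-0.5572, 0.4353, -0.7071] o=[0.4972, 0.1953, 0.9008] → [0.4629, 0.0160, -0.3549, -0.5572, 0.4353, -0.7071]
J5: z=[-0.5572, 0.4353, -0.7071] o=[0.5029, 0.8258, 0.9593] → [-0.0084, -0.0126, -0.0011, -0.5572, 0.4353, -0.7071]
J6: z=[0.5540, 0.8292, 0.0739] o=[0.6946, 0.7171, 0.7413] → [0.1050, -0.0948, 0.2758, 0.5540, 0.8292, 0.0739]
V = J·q̇ = [1.1827, -0.5051, -0.0286, -0.6575, 0.5968, -1.3964]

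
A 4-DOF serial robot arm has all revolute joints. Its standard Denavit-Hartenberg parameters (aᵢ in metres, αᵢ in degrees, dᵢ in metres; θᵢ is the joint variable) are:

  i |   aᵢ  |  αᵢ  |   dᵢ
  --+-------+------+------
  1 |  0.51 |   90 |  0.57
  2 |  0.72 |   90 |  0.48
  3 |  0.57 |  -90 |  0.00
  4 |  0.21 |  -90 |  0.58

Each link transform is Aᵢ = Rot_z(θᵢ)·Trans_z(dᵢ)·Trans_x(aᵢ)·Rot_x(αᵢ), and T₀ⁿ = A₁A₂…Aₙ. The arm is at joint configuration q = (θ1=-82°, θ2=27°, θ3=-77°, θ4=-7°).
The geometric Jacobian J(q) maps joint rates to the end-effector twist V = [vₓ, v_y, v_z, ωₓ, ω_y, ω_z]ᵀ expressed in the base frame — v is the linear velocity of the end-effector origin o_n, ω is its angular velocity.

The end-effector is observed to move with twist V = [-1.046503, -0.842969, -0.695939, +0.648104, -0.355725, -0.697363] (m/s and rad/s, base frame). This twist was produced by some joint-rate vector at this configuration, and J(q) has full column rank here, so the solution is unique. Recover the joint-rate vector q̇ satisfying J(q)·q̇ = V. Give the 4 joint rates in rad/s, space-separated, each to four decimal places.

-0.4750 -0.6600 0.3990 0.3010

o_n = [0.4002, -1.7844, 1.2101]
J₁: ẑ×o_n = [1.7844, 0.4002, -0.0000], ω = ẑ
J2: z=[-0.9903, -0.1392, 0.0000] o=[0.0710, -0.5050, 0.5700] → [-0.0891, 0.6339, 1.3127, -0.9903, -0.1392, 0.0000]
J3: z=[0.0632, -0.4496, -0.8910] o=[-0.3151, -1.2071, 0.8969] → [-0.6552, -0.6571, 0.2851, 0.0632, -0.4496, -0.8910]
J4: z=[-0.1019, -0.8910, 0.4424] o=[0.2508, -1.2430, 0.9551] → [0.0122, 0.0921, 0.1883, -0.1019, -0.8910, 0.4424]
q̇ = J⁺·V = [-0.4750, -0.6600, 0.3990, 0.3010]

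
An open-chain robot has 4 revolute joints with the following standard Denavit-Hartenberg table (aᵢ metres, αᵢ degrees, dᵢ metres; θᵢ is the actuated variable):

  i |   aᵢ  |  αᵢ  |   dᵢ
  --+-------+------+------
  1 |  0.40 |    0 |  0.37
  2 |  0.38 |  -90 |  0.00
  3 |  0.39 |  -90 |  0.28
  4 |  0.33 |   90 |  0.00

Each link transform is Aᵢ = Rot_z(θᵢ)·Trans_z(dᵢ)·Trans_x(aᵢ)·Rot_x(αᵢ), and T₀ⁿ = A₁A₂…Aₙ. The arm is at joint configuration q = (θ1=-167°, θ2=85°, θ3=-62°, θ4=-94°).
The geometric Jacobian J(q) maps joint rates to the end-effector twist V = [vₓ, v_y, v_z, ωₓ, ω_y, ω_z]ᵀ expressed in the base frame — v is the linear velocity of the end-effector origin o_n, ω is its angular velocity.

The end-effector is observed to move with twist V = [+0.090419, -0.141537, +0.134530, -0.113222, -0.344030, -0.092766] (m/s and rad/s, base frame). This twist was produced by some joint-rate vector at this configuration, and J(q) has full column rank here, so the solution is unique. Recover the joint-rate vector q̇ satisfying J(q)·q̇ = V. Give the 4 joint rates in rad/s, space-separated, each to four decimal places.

0.4930 -0.4130 -0.1600 0.3680

o_n = [0.2904, -0.5521, 0.6940]
J₁: ẑ×o_n = [0.5521, 0.2904, -0.0000], ω = ẑ
J2: z=[0.0000, 0.0000, 1.0000] o=[-0.3897, -0.0900, 0.3700] → [0.4621, 0.6801, -0.0000, 0.0000, 0.0000, 1.0000]
J3: z=[0.9903, 0.1392, 0.0000] o=[-0.3369, -0.4663, 0.3700] → [0.0451, -0.3209, -0.1723, 0.9903, 0.1392, 0.0000]
J4: z=[0.1229, -0.8744, -0.4695] o=[-0.0341, -0.6086, 0.7143] → [0.0443, -0.1498, 0.2907, 0.1229, -0.8744, -0.4695]
q̇ = J⁺·V = [0.4930, -0.4130, -0.1600, 0.3680]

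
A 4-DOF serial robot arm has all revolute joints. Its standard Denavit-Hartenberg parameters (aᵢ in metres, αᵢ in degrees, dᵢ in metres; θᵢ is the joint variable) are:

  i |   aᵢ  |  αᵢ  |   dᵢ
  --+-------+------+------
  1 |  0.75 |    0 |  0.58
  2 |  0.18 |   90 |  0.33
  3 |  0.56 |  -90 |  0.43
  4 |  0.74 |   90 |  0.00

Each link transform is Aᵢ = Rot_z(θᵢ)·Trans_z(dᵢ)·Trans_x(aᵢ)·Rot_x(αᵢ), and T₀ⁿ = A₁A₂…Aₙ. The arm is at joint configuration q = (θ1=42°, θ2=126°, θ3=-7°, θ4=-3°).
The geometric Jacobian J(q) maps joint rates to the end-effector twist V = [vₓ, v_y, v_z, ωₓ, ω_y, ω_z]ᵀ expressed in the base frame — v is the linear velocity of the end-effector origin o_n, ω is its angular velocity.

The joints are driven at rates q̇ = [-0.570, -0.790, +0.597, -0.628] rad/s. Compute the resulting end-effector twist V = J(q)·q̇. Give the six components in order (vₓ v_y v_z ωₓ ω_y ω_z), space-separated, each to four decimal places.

o_n = [-0.7824, 1.2658, 0.7517]
J₁: ẑ×o_n = [-1.2658, -0.7824, 0.0000], ω = ẑ
J2: z=[0.0000, 0.0000, 1.0000] o=[0.5574, 0.5018, 0.5800] → [-0.7640, -1.3397, 0.0000, 0.0000, 0.0000, 1.0000]
J3: z=[0.2079, 0.9781, 0.0000] o=[0.3813, 0.5393, 0.9100] → [-0.1548, 0.0329, 1.2893, 0.2079, 0.9781, 0.0000]
J4: z=[-0.1192, 0.0253, 0.9925] o=[-0.0730, 1.0754, 0.8418] → [-0.1912, -0.7148, -0.0047, -0.1192, 0.0253, 0.9925]
V = J·q̇ = [1.3527, 1.9729, 0.7727, 0.1990, 0.5680, -1.9833]

1.3527 1.9729 0.7727 0.1990 0.5680 -1.9833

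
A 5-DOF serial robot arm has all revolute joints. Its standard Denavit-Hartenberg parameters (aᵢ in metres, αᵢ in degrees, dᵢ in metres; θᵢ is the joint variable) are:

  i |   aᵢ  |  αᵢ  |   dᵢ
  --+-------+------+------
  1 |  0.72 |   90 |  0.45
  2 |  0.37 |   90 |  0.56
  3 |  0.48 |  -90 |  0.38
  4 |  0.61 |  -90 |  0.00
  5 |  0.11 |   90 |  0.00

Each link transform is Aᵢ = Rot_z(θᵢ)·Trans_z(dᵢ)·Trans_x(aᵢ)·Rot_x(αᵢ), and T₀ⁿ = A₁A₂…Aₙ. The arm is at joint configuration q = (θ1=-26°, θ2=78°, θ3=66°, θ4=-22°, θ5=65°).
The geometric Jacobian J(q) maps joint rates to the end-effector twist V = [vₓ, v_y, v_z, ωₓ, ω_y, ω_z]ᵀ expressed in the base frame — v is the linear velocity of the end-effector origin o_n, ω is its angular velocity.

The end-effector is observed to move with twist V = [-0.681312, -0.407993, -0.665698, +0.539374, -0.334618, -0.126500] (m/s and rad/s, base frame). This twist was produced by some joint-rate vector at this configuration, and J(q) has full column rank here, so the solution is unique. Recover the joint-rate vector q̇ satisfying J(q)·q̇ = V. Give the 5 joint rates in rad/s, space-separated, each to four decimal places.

o_n = [0.7026, -2.0272, 1.2040]
J₁: ẑ×o_n = [2.0272, 0.7026, -0.0000], ω = ẑ
J2: z=[-0.4384, -0.8988, 0.0000] o=[0.6471, -0.3156, 0.4500] → [-0.6777, 0.3305, 0.8002, -0.4384, -0.8988, 0.0000]
J3: z=[0.8792, -0.4288, -0.2079] o=[0.4708, -0.8527, 0.8119] → [-0.4123, -0.3929, -0.9332, 0.8792, -0.4288, -0.2079]
J4: z=[-0.3490, -0.2823, -0.8936] o=[0.6491, -1.4275, 0.9239] → [-0.6149, 0.0500, 0.2244, -0.3490, -0.2823, -0.8936]
J5: z=[-0.9367, 0.0761, 0.3418] o=[0.6665, -2.0109, 1.1014] → [0.0134, 0.1085, 0.0125, -0.9367, 0.0761, 0.3418]
q̇ = J⁺·V = [-0.2180, 0.0970, 0.7470, -0.2150, 0.1600]

-0.2180 0.0970 0.7470 -0.2150 0.1600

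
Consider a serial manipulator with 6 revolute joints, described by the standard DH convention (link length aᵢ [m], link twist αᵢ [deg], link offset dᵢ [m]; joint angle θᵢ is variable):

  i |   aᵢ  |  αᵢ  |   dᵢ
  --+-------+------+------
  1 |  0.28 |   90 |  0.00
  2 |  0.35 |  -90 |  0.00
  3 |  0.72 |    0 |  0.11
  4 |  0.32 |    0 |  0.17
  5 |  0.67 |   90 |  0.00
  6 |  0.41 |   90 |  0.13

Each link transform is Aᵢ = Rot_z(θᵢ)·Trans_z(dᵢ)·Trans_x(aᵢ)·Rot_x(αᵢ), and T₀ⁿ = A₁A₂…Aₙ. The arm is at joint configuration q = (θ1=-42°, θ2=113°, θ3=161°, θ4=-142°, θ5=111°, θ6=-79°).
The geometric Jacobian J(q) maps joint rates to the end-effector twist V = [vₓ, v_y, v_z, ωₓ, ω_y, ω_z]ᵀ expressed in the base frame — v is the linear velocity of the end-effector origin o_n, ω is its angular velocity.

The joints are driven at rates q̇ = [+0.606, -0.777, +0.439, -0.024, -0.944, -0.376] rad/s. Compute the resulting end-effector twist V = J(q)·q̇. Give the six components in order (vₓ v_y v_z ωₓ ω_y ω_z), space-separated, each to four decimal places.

-0.5393 0.8186 0.0744 0.8037 -0.0033 0.5476

o_n = [1.0768, 0.3698, -0.3292]
J₁: ẑ×o_n = [-0.3698, 1.0768, 0.0000], ω = ẑ
J2: z=[-0.6691, -0.7431, 0.0000] o=[0.2081, -0.1874, 0.0000] → [0.2446, -0.2203, 0.2728, -0.6691, -0.7431, 0.0000]
J3: z=[-0.6841, 0.6159, -0.3907] o=[0.1065, -0.0958, 0.3222] → [-0.2192, -0.8247, -0.9162, -0.6841, 0.6159, -0.3907]
J4: z=[-0.6841, 0.6159, -0.3907] o=[0.3857, -0.0319, -0.3475] → [0.1682, -0.2575, -0.7004, -0.6841, 0.6159, -0.3907]
J5: z=[-0.6841, 0.6159, -0.3907] o=[0.2513, 0.2294, -0.1354] → [-0.0645, -0.4551, -0.6045, -0.6841, 0.6159, -0.3907]
J6: z=[0.2077, 0.6780, 0.7051] o=[0.7198, 0.4982, -0.5318] → [0.2279, 0.2097, -0.2687, 0.2077, 0.6780, 0.7051]
V = J·q̇ = [-0.5393, 0.8186, 0.0744, 0.8037, -0.0033, 0.5476]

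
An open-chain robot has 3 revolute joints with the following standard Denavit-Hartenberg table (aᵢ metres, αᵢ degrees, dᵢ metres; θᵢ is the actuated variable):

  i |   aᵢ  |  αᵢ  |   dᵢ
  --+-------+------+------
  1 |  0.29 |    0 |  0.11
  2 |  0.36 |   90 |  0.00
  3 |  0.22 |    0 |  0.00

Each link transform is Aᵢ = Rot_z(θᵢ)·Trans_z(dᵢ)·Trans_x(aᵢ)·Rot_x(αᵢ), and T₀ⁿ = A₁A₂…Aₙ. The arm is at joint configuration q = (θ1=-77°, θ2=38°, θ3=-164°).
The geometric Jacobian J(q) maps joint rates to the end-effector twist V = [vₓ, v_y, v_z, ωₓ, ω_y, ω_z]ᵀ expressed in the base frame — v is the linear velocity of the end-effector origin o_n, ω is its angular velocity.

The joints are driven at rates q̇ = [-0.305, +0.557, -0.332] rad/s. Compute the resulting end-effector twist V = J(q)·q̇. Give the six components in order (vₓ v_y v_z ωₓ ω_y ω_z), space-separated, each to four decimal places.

-0.0783 0.0219 0.0702 0.2089 0.2580 0.2520

o_n = [0.1807, -0.3760, 0.0494]
J₁: ẑ×o_n = [0.3760, 0.1807, -0.0000], ω = ẑ
J2: z=[0.0000, 0.0000, 1.0000] o=[0.0652, -0.2826, 0.1100] → [0.0935, 0.1154, -0.0000, 0.0000, 0.0000, 1.0000]
J3: z=[-0.6293, -0.7771, 0.0000] o=[0.3450, -0.5091, 0.1100] → [0.0471, -0.0382, -0.2115, -0.6293, -0.7771, 0.0000]
V = J·q̇ = [-0.0783, 0.0219, 0.0702, 0.2089, 0.2580, 0.2520]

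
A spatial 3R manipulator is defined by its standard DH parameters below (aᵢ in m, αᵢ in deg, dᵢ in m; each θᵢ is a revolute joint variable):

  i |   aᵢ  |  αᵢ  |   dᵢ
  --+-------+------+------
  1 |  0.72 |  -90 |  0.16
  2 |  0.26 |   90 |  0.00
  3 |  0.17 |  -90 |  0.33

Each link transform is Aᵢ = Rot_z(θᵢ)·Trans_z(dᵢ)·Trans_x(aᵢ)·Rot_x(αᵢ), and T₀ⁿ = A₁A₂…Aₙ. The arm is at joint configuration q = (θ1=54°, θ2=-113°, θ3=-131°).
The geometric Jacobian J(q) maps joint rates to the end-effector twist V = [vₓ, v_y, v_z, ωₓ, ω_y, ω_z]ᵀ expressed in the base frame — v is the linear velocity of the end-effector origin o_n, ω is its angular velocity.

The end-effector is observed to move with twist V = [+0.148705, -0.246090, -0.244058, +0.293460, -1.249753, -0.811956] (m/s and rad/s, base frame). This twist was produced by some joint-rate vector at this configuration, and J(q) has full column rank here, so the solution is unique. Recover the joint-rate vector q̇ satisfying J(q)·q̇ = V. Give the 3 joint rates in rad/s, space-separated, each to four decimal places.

-0.4560 -0.9720 0.9110

o_n = [0.3144, 0.2144, 0.1677]
J₁: ẑ×o_n = [-0.2144, 0.3144, 0.0000], ω = ẑ
J2: z=[-0.8090, 0.5878, 0.0000] o=[0.4232, 0.5825, 0.1600] → [0.0045, 0.0063, 0.3618, -0.8090, 0.5878, 0.0000]
J3: z=[-0.5411, -0.7447, -0.3907] o=[0.3635, 0.5003, 0.3993] → [0.0608, -0.1061, 0.1181, -0.5411, -0.7447, -0.3907]
q̇ = J⁺·V = [-0.4560, -0.9720, 0.9110]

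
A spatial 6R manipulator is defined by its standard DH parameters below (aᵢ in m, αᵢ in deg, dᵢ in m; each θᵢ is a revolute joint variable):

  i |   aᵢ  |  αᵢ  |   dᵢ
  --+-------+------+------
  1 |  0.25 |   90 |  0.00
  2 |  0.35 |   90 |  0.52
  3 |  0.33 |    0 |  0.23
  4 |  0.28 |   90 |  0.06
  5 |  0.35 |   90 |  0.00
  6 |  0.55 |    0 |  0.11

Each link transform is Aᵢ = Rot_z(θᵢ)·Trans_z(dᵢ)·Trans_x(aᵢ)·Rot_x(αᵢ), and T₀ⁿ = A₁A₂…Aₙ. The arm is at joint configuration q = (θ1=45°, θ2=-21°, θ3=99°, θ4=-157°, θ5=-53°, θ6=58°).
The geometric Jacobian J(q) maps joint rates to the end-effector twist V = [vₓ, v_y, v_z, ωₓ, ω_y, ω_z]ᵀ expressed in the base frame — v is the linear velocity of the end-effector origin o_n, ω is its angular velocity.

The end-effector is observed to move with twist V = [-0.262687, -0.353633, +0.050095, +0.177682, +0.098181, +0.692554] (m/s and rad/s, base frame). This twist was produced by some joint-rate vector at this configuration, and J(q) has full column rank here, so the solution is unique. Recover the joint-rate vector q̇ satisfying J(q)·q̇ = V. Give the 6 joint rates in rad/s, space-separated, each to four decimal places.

o_n = [0.4647, 0.3113, 0.1944]
J₁: ẑ×o_n = [-0.3113, 0.4647, 0.0000], ω = ẑ
J2: z=[0.7071, -0.7071, 0.0000] o=[0.1768, 0.1768, 0.0000] → [-0.1374, -0.1374, 0.2987, 0.7071, -0.7071, 0.0000]
J3: z=[-0.2534, -0.2534, -0.9336] o=[0.7755, 0.0401, -0.1254] → [0.1721, 0.3712, -0.1475, -0.2534, -0.2534, -0.9336]
J4: z=[-0.2534, -0.2534, -0.9336] o=[0.9136, -0.2827, -0.3217] → [0.4238, 0.5499, -0.2643, -0.2534, -0.2534, -0.9336]
J5: z=[-0.9345, -0.1851, 0.3039] o=[0.8285, -0.0321, -0.4308] → [-0.2201, 0.4737, -0.3882, -0.9345, -0.1851, 0.3039]
J6: z=[0.3520, -0.6058, 0.7135] o=[0.8467, 0.2388, -0.2099] → [-0.2966, -0.4149, -0.2059, 0.3520, -0.6058, 0.7135]
q̇ = J⁺·V = [0.0880, -0.1840, 0.0070, -0.4740, -0.0980, 0.2780]

0.0880 -0.1840 0.0070 -0.4740 -0.0980 0.2780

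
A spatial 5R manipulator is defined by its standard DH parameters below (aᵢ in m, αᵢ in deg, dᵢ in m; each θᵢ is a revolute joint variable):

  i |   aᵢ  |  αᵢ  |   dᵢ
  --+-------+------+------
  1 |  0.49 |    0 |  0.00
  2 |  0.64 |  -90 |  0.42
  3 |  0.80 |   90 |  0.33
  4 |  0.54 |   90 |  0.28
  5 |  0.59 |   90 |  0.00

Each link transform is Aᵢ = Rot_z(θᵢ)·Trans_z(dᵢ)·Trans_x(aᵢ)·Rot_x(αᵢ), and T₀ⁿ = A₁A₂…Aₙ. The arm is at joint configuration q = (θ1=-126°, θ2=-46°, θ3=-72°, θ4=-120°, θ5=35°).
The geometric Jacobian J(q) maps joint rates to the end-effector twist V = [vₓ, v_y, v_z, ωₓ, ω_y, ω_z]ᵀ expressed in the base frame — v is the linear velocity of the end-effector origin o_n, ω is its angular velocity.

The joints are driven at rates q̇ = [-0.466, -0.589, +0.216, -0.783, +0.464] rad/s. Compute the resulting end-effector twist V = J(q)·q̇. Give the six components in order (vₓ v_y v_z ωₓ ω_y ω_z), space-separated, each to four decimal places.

0.7503 -0.1261 -0.4082 -0.5521 -0.5300 -1.6791

o_n = [-0.5050, 0.1348, 0.8853]
J₁: ẑ×o_n = [-0.1348, -0.5050, 0.0000], ω = ẑ
J2: z=[0.0000, 0.0000, 1.0000] o=[-0.2880, -0.3964, 0.0000] → [-0.5312, -0.2170, 0.0000, 0.0000, 0.0000, 1.0000]
J3: z=[0.1392, -0.9903, 0.0000] o=[-0.9218, -0.4855, 0.4200] → [-0.4608, -0.0648, 0.4990, 0.1392, -0.9903, 0.0000]
J4: z=[0.9418, 0.1324, 0.3090] o=[-1.1207, -0.8467, 1.1808] → [-0.3424, 0.4686, 0.8428, 0.9418, 0.1324, 0.3090]
J5: z=[0.3346, -0.4579, -0.8236] o=[-0.8394, -0.3349, 1.0106] → [0.4442, -0.2335, 0.3103, 0.3346, -0.4579, -0.8236]
V = J·q̇ = [0.7503, -0.1261, -0.4082, -0.5521, -0.5300, -1.6791]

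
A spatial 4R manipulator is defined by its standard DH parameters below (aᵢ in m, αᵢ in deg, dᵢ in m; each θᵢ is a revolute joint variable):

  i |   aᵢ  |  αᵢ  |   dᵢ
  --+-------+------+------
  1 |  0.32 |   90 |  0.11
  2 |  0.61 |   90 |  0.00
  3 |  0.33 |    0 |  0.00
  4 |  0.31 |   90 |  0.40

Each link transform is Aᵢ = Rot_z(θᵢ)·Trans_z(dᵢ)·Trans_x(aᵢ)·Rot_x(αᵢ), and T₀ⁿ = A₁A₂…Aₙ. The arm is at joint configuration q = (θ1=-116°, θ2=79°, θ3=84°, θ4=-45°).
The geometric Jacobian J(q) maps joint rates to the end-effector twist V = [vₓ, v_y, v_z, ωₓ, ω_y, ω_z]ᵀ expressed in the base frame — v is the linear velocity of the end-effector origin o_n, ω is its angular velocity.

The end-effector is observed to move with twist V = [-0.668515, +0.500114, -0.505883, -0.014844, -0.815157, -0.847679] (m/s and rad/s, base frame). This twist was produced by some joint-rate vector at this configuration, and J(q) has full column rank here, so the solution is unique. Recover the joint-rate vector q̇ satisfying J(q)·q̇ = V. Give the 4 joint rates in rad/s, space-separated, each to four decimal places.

o_n = [-0.8568, -0.5630, 0.9028]
J₁: ẑ×o_n = [0.5630, -0.8568, 0.0000], ω = ẑ
J2: z=[-0.8988, 0.4384, 0.0000] o=[-0.1403, -0.2876, 0.1100] → [0.3475, 0.7126, 0.5616, -0.8988, 0.4384, 0.0000]
J3: z=[-0.4303, -0.8823, -0.1908] o=[-0.1913, -0.3922, 0.7088] → [-0.2038, 0.2105, -0.5137, -0.4303, -0.8823, -0.1908]
J4: z=[-0.4303, -0.8823, -0.1908] o=[-0.4892, -0.2543, 0.7427] → [-0.2002, 0.1391, -0.1915, -0.4303, -0.8823, -0.1908]
q̇ = J⁺·V = [-0.7040, -0.3440, 0.5230, 0.2300]

-0.7040 -0.3440 0.5230 0.2300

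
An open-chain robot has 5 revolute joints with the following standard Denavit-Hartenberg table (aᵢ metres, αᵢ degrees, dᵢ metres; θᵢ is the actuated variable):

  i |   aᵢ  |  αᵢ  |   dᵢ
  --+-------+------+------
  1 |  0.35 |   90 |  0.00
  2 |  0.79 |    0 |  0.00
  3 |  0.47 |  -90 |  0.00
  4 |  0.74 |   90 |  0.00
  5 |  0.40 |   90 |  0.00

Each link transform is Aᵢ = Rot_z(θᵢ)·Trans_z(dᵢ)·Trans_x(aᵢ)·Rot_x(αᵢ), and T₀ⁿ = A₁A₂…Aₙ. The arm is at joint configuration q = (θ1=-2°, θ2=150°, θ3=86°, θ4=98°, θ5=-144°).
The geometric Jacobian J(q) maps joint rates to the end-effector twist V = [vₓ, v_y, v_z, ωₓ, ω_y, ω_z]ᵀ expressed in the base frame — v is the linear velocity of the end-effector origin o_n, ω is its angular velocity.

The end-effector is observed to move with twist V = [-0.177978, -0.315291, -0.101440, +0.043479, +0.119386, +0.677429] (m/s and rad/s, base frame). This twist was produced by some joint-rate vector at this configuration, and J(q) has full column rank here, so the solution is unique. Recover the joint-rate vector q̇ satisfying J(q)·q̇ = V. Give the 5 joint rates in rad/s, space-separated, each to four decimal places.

o_n = [-0.7446, 0.4386, 0.1849]
J₁: ẑ×o_n = [-0.4386, -0.7446, 0.0000], ω = ẑ
J2: z=[-0.0349, -0.9994, 0.0000] o=[0.3498, -0.0122, 0.0000] → [-0.1848, 0.0065, -1.1095, -0.0349, -0.9994, 0.0000]
J3: z=[-0.0349, -0.9994, 0.0000] o=[-0.3340, 0.0117, 0.3950] → [0.2100, -0.0073, -0.4253, -0.0349, -0.9994, 0.0000]
J4: z=[0.8285, -0.0289, -0.5592] o=[-0.5966, 0.0208, 0.0054] → [0.2284, -0.0660, 0.3418, 0.8285, -0.0289, -0.5592]
J5: z=[-0.5486, 0.1584, -0.8210] o=[-0.5135, 0.7512, 0.0907] → [-0.2417, 0.2414, 0.2081, -0.5486, 0.1584, -0.8210]
q̇ = J⁺·V = [0.3420, 0.0800, -0.2430, -0.1550, -0.3030]

0.3420 0.0800 -0.2430 -0.1550 -0.3030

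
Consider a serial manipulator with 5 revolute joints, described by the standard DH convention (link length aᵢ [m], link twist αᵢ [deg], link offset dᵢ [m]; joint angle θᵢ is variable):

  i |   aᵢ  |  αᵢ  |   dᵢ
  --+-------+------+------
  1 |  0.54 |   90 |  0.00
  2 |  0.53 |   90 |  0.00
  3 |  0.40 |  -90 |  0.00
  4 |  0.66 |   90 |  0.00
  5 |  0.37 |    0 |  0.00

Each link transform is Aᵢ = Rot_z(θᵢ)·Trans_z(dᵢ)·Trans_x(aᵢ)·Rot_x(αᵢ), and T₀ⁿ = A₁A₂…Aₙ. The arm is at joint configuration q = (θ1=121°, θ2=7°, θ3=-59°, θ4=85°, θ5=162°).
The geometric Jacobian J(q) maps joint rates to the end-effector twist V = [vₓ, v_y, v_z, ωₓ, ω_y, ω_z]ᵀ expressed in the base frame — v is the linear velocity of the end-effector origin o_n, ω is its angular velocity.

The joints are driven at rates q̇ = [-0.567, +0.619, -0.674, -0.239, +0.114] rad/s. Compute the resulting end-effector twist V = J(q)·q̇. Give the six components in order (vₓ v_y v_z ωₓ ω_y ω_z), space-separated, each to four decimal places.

0.5424 0.0008 0.4536 0.4581 0.0114 0.0743

o_n = [-0.9554, 0.9940, 0.4080]
J₁: ẑ×o_n = [-0.9940, -0.9554, 0.0000], ω = ẑ
J2: z=[0.8572, 0.5150, 0.0000] o=[-0.2781, 0.4629, 0.0000] → [0.2101, -0.3497, 0.8041, 0.8572, 0.5150, 0.0000]
J3: z=[-0.0628, 0.1045, -0.9925] o=[-0.5491, 0.9138, 0.0646] → [0.1155, 0.4249, 0.0374, -0.0628, 0.1045, -0.9925]
J4: z=[0.0033, 0.9945, 0.1045] o=[-0.9483, 0.9125, 0.0897] → [0.3080, -0.0018, 0.0074, 0.0033, 0.9945, 0.1045]
J5: z=[-0.9997, 0.0058, -0.0240] o=[-0.9644, 0.8436, 0.7459] → [0.0016, -0.3380, -0.1504, -0.9997, 0.0058, -0.0240]
V = J·q̇ = [0.5424, 0.0008, 0.4536, 0.4581, 0.0114, 0.0743]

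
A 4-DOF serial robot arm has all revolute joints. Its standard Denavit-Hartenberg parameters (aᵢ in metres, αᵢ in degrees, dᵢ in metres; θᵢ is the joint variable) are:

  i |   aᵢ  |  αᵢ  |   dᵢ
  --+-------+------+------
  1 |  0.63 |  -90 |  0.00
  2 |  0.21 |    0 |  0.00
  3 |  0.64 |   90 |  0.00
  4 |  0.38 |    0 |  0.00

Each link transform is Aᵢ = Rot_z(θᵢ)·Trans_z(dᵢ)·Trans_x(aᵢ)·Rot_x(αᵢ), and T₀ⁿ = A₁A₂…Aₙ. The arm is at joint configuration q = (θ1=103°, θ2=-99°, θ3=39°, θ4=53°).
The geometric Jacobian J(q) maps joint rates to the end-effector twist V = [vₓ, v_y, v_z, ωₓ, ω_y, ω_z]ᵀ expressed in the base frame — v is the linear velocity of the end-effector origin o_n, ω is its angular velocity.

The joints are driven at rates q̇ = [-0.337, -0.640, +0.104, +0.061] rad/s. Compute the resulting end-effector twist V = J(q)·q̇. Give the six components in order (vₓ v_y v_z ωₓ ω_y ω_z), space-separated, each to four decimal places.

o_n = [-0.5277, 0.9368, 0.9597]
J₁: ẑ×o_n = [-0.9368, -0.5277, 0.0000], ω = ẑ
J2: z=[-0.9744, -0.2250, 0.0000] o=[-0.1417, 0.6139, 0.0000] → [-0.2159, 0.9351, -0.4015, -0.9744, -0.2250, 0.0000]
J3: z=[-0.9744, -0.2250, 0.0000] o=[-0.1343, 0.5818, 0.2074] → [-0.1692, 0.7330, -0.4343, -0.9744, -0.2250, 0.0000]
J4: z=[0.1948, -0.8438, 0.5000] o=[-0.2063, 0.8936, 0.7617] → [-0.1887, -0.1993, -0.2628, 0.1948, -0.8438, 0.5000]
V = J·q̇ = [0.4248, -0.3566, 0.1958, 0.5341, 0.0691, -0.3065]

0.4248 -0.3566 0.1958 0.5341 0.0691 -0.3065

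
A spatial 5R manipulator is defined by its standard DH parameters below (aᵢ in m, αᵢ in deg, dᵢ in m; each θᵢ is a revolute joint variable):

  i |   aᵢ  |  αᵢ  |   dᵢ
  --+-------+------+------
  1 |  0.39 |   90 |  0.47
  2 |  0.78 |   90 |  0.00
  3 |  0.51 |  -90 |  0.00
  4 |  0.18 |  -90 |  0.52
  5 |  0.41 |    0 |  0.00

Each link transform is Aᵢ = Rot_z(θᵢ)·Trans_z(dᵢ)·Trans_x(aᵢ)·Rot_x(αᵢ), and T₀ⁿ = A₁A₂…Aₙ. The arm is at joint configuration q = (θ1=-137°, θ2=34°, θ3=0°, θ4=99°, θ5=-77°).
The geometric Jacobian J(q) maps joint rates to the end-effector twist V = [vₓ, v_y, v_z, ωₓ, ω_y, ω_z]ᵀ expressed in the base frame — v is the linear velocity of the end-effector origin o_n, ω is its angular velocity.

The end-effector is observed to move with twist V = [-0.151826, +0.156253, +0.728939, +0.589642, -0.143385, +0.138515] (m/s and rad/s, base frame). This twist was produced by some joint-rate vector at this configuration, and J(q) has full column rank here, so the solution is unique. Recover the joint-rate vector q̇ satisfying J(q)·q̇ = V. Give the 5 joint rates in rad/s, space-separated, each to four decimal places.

-0.4000 0.2980 -0.6290 -0.8050 -0.0250

o_n = [-1.5587, -0.1963, 1.3905]
J₁: ẑ×o_n = [0.1963, -1.5587, 0.0000], ω = ẑ
J2: z=[-0.6820, 0.7314, 0.0000] o=[-0.2852, -0.2660, 0.4700] → [0.6732, 0.6277, 0.8838, -0.6820, 0.7314, 0.0000]
J3: z=[-0.4090, -0.3814, -0.8290] o=[-0.7582, -0.7070, 0.9062] → [0.2387, 0.8617, -0.5142, -0.4090, -0.3814, -0.8290]
J4: z=[-0.6820, 0.7314, 0.0000] o=[-1.0674, -0.9953, 1.1914] → [0.1456, 0.1358, -0.1857, -0.6820, 0.7314, 0.0000]
J5: z=[0.5349, 0.4988, -0.6820] o=[-1.3322, -0.5313, 1.3230] → [0.2622, 0.1184, 0.2922, 0.5349, 0.4988, -0.6820]
q̇ = J⁺·V = [-0.4000, 0.2980, -0.6290, -0.8050, -0.0250]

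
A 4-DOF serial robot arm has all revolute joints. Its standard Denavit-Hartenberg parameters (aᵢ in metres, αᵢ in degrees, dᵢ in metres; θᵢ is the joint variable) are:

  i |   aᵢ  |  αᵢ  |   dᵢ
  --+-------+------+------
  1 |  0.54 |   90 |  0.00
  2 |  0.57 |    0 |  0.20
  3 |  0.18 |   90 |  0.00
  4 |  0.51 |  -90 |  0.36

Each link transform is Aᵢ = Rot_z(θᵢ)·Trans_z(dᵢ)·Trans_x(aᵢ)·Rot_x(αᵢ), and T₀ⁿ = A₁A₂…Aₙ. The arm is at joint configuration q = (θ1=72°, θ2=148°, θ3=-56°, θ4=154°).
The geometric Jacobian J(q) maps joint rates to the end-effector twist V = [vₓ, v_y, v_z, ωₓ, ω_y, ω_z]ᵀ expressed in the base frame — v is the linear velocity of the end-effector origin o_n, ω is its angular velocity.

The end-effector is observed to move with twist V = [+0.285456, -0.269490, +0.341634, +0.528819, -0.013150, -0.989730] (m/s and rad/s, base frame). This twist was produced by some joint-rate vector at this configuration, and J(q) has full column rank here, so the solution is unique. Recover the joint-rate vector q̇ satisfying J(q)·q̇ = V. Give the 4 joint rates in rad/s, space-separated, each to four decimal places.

-0.9950 -0.3890 0.8960 0.1510

o_n = [0.5345, 0.2744, 0.0364]
J₁: ẑ×o_n = [-0.2744, 0.5345, 0.0000], ω = ẑ
J2: z=[0.9511, -0.3090, 0.0000] o=[0.1669, 0.5136, 0.0000] → [-0.0112, -0.0346, -0.1139, 0.9511, -0.3090, 0.0000]
J3: z=[0.9511, -0.3090, 0.0000] o=[0.2077, -0.0080, 0.3021] → [0.0821, 0.2526, 0.3695, 0.9511, -0.3090, 0.0000]
J4: z=[0.3088, 0.9505, 0.0349] o=[0.2058, -0.0139, 0.4819] → [-0.4335, 0.1491, -0.2234, 0.3088, 0.9505, 0.0349]
q̇ = J⁺·V = [-0.9950, -0.3890, 0.8960, 0.1510]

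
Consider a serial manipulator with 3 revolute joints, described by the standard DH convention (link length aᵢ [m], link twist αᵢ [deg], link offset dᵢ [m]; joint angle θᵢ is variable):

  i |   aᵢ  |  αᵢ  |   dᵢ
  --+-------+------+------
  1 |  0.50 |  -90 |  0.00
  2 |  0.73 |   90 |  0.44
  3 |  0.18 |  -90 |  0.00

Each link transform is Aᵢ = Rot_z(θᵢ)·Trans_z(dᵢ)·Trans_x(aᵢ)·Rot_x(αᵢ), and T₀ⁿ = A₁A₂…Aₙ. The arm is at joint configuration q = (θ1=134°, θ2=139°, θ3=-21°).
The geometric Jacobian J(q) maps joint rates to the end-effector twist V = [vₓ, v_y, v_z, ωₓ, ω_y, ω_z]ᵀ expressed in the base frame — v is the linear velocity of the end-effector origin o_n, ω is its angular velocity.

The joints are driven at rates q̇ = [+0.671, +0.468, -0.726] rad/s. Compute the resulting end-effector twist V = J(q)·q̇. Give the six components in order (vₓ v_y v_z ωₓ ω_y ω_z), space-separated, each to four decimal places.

o_n = [-0.1466, -0.3887, -0.5892]
J₁: ẑ×o_n = [0.3887, -0.1466, 0.0000], ω = ẑ
J2: z=[-0.7193, -0.6947, 0.0000] o=[-0.3473, 0.3597, 0.0000] → [0.4093, -0.4238, 0.6778, -0.7193, -0.6947, 0.0000]
J3: z=[-0.4557, 0.4719, -0.7547] o=[-0.2811, -0.3423, -0.4789] → [-0.0871, -0.1518, -0.0423, -0.4557, 0.4719, -0.7547]
V = J·q̇ = [0.5156, -0.1866, 0.3479, -0.0058, -0.6677, 1.2189]

0.5156 -0.1866 0.3479 -0.0058 -0.6677 1.2189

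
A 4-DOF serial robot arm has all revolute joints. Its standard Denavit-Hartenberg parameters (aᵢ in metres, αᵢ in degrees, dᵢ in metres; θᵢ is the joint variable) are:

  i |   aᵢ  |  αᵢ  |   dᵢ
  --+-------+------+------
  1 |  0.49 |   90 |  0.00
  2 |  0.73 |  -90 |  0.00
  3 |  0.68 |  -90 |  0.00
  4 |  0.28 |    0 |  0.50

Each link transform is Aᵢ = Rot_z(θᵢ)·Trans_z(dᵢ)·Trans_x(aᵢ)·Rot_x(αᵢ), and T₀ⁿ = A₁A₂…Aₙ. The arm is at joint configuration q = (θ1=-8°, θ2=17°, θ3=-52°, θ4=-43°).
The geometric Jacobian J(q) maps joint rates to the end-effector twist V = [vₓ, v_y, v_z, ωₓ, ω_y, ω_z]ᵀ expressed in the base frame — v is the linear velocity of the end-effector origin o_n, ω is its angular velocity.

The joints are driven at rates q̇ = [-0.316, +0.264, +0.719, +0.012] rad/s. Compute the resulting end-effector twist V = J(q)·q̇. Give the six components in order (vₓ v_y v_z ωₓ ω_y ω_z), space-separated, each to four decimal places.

o_n = [1.9560, -0.6681, 0.6705]
J₁: ẑ×o_n = [0.6681, 1.9560, -0.0000], ω = ẑ
J2: z=[-0.1392, -0.9903, 0.0000] o=[0.4852, -0.0682, 0.0000] → [-0.6640, 0.0933, 1.5400, -0.1392, -0.9903, 0.0000]
J3: z=[-0.2895, 0.0407, 0.9563] o=[1.1765, -0.1654, 0.2134] → [0.4994, 0.8778, 0.1138, -0.2895, 0.0407, 0.9563]
J4: z=[0.8319, 0.5048, 0.2304] o=[1.4984, -0.7517, 0.3358] → [0.1497, -0.1730, -0.1615, 0.8319, 0.5048, 0.2304]
V = J·q̇ = [-0.0256, 0.0356, 0.4865, -0.2349, -0.2261, 0.3743]

-0.0256 0.0356 0.4865 -0.2349 -0.2261 0.3743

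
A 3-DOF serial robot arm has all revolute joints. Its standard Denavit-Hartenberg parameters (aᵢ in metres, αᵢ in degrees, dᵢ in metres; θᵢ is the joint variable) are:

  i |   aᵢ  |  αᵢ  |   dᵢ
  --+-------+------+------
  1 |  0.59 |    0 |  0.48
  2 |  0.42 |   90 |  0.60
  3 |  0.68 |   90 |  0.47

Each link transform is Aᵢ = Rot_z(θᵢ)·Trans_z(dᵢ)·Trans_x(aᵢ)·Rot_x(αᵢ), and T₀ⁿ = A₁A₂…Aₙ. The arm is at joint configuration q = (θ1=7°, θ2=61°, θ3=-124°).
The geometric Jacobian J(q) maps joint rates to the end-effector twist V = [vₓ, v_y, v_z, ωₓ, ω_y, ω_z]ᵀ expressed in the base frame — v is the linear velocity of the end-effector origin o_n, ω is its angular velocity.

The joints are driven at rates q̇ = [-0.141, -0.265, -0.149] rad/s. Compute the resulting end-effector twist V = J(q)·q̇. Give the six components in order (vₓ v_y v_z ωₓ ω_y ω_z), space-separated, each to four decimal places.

-0.0778 -0.3434 0.0567 -0.1382 0.0558 -0.4060

o_n = [1.0363, -0.0673, 0.5163]
J₁: ẑ×o_n = [0.0673, 1.0363, -0.0000], ω = ẑ
J2: z=[0.0000, 0.0000, 1.0000] o=[0.5856, 0.0719, 0.4800] → [0.1392, 0.4507, -0.0000, 0.0000, 0.0000, 1.0000]
J3: z=[0.9272, -0.3746, 0.0000] o=[0.7429, 0.4613, 1.0800] → [0.2112, 0.5227, -0.3803, 0.9272, -0.3746, 0.0000]
V = J·q̇ = [-0.0778, -0.3434, 0.0567, -0.1382, 0.0558, -0.4060]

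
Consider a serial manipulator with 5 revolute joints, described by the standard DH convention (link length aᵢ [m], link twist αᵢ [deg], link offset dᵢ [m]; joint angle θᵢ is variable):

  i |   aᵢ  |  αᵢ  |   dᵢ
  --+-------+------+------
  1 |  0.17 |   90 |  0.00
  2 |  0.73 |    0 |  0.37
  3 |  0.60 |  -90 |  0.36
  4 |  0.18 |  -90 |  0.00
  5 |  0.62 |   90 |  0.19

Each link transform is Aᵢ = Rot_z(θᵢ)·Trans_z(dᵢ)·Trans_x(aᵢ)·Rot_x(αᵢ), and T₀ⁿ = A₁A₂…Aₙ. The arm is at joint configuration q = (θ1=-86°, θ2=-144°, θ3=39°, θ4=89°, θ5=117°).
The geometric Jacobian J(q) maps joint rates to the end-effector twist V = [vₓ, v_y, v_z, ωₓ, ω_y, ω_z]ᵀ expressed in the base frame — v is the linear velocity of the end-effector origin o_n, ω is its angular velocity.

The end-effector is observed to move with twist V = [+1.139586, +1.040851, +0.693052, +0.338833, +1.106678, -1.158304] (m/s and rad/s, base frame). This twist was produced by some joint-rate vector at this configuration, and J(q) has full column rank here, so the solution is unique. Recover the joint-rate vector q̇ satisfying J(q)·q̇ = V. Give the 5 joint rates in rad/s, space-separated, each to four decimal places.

-0.5110 -0.4690 0.0380 -0.8760 -0.9050

o_n = [-0.9001, 0.9995, -0.6805]
J₁: ẑ×o_n = [-0.9995, -0.9001, 0.0000], ω = ẑ
J2: z=[-0.9976, -0.0698, 0.0000] o=[0.0119, -0.1696, 0.0000] → [0.0475, -0.6788, -1.2298, -0.9976, -0.0698, 0.0000]
J3: z=[-0.9976, -0.0698, 0.0000] o=[-0.3984, 0.3937, -0.4291] → [0.0175, -0.2508, -0.6393, -0.9976, -0.0698, 0.0000]
J4: z=[0.0674, -0.9636, -0.2588] o=[-0.7684, 0.5235, -1.0086] → [-0.1930, 0.0120, -0.0948, 0.0674, -0.9636, -0.2588]
J5: z=[0.0355, -0.2569, 0.9658] o=[-0.5889, 0.5369, -1.0117] → [-0.5319, -0.3122, -0.0635, 0.0355, -0.2569, 0.9658]
q̇ = J⁺·V = [-0.5110, -0.4690, 0.0380, -0.8760, -0.9050]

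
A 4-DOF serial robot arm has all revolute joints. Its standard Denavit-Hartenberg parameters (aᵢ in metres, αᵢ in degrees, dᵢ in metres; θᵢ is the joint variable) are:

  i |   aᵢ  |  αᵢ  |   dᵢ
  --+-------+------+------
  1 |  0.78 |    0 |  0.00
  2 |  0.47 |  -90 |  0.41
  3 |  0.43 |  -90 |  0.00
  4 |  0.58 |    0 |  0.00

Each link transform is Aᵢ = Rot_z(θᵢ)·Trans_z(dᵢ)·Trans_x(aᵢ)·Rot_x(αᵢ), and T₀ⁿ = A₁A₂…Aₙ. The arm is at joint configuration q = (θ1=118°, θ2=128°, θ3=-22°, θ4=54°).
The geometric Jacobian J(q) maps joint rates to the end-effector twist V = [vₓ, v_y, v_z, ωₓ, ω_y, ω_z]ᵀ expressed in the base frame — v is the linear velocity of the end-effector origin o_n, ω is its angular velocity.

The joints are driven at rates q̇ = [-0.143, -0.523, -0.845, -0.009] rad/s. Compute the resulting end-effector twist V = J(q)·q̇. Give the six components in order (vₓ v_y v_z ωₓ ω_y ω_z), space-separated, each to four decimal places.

-0.3948 0.8769 0.6056 -0.7706 0.3468 -0.6577

o_n = [-1.2767, -0.2028, 0.6988]
J₁: ẑ×o_n = [0.2028, -1.2767, 0.0000], ω = ẑ
J2: z=[0.0000, 0.0000, 1.0000] o=[-0.3662, 0.6887, 0.0000] → [0.8915, -0.9106, 0.0000, 0.0000, 0.0000, 1.0000]
J3: z=[0.9135, -0.4067, 0.0000] o=[-0.5574, 0.2593, 0.4100] → [-0.1175, -0.2638, -0.7148, 0.9135, -0.4067, 0.0000]
J4: z=[-0.1524, -0.3422, -0.9272] o=[-0.7195, -0.1049, 0.5711] → [-0.1345, 0.5361, -0.1758, -0.1524, -0.3422, -0.9272]
V = J·q̇ = [-0.3948, 0.8769, 0.6056, -0.7706, 0.3468, -0.6577]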